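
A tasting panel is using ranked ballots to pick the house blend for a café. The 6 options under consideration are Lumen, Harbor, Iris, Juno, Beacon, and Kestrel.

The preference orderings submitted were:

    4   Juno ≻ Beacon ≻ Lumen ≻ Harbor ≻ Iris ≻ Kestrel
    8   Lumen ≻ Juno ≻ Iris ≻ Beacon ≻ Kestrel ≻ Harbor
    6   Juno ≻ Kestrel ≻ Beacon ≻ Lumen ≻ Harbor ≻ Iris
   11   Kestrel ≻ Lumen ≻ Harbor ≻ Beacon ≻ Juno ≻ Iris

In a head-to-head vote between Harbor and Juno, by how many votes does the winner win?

Ballots ranking Harbor above Juno: 11.
Ballots ranking Juno above Harbor: 4+8+6 = 18.
Juno wins 18–11, a margin of 7.

7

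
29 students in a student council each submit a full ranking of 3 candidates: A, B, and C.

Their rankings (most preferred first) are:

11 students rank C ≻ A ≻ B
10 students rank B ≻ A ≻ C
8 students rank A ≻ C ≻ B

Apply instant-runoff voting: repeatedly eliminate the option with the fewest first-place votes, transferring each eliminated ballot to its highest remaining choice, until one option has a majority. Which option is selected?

Round 1: C 11, B 10, A 8. A has the fewest and is eliminated.
Round 2: C 19, B 10. C has a majority.

C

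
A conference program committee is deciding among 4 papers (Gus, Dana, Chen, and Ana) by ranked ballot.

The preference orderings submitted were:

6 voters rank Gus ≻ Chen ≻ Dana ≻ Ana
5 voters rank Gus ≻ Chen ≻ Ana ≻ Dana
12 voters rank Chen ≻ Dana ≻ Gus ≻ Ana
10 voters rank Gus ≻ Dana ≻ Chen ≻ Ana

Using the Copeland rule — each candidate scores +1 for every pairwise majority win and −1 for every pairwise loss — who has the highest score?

Pairwise results:
  Gus vs Dana: Gus wins 21–12.
  Gus vs Chen: Gus wins 21–12.
  Gus vs Ana: Gus wins 33–0.
  Dana vs Chen: Chen wins 23–10.
  Dana vs Ana: Dana wins 28–5.
  Chen vs Ana: Chen wins 33–0.
Copeland scores (wins − losses):
  Gus: 3 − 0 = 3
  Dana: 1 − 2 = -1
  Chen: 2 − 1 = 1
  Ana: 0 − 3 = -3
Gus has the best Copeland score.

Gus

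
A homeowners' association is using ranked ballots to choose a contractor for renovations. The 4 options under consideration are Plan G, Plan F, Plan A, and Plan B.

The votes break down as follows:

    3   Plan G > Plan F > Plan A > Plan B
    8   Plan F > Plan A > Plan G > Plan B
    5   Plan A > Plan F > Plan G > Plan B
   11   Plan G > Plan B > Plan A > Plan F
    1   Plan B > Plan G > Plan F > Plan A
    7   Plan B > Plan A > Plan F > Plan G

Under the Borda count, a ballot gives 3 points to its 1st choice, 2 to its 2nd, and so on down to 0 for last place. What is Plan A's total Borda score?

59

Borda scores:
  Plan G: 3·3 + 8·1 + 5·1 + 11·3 + 2 + 7·0 = 57
  Plan F: 3·2 + 8·3 + 5·2 + 11·0 + 1 + 7·1 = 48
  Plan A: 3·1 + 8·2 + 5·3 + 11·1 + 0 + 7·2 = 59
  Plan B: 3·0 + 8·0 + 5·0 + 11·2 + 3 + 7·3 = 46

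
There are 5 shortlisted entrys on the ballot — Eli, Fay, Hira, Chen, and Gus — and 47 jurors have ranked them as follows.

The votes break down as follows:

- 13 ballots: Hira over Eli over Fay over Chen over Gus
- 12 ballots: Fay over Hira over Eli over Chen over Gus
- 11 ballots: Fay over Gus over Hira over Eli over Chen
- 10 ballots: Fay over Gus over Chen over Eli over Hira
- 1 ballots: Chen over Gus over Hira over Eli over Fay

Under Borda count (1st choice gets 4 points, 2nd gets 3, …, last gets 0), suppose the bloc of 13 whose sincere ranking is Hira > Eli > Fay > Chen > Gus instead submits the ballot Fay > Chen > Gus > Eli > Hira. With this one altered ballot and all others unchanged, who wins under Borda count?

Fay

Borda totals with the altered ballot: Eli 59, Fay 184, Hira 60, Chen 75, Gus 92.
The winner is unchanged: still Fay.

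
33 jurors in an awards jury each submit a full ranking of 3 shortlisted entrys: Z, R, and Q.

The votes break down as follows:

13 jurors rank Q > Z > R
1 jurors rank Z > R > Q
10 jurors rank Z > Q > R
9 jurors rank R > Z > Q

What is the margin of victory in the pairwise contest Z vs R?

15

Ballots ranking Z above R: 13+1+10 = 24.
Ballots ranking R above Z: 9.
Z wins 24–9, a margin of 15.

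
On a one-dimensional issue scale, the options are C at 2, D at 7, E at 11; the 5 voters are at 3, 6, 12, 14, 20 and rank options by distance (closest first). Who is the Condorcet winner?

With single-peaked preferences on a line, the Condorcet winner is the candidate closest to the median voter.
The median voter (position 12) is closest to E at 11.
Check: E vs D — voters closer to E: 3 of 5.

E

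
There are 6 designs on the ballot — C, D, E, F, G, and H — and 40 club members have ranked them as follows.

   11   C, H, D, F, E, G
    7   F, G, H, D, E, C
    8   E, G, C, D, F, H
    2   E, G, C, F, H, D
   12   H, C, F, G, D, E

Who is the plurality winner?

First-place vote totals:
  C: 11
  D: 0
  E: 10
  F: 7
  G: 0
  H: 12
H has the most first-place votes.

H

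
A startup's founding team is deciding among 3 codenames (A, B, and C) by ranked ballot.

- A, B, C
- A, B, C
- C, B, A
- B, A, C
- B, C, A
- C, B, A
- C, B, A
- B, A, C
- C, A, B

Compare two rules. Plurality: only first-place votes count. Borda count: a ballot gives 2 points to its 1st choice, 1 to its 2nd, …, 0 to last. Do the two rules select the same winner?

Plurality first-place counts: A 2, B 3, C 4 → C.
Borda totals: A 7, B 11, C 9 → B.
The two rules disagree: plurality picks C, Borda picks B.

No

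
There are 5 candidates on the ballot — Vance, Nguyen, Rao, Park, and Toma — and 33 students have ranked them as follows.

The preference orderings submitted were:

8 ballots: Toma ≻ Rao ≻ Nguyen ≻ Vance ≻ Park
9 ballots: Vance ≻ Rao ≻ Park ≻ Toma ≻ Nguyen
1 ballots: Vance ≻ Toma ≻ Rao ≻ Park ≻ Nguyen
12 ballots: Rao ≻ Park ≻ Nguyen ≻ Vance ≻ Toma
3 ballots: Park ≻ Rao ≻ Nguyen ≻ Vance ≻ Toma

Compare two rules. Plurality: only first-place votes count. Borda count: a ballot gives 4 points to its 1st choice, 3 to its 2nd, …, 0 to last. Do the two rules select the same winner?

Plurality first-place counts: Vance 10, Nguyen 0, Rao 12, Park 3, Toma 8 → Rao.
Borda totals: Vance 63, Nguyen 46, Rao 110, Park 67, Toma 44 → Rao.
The two rules agree on Rao.

Yes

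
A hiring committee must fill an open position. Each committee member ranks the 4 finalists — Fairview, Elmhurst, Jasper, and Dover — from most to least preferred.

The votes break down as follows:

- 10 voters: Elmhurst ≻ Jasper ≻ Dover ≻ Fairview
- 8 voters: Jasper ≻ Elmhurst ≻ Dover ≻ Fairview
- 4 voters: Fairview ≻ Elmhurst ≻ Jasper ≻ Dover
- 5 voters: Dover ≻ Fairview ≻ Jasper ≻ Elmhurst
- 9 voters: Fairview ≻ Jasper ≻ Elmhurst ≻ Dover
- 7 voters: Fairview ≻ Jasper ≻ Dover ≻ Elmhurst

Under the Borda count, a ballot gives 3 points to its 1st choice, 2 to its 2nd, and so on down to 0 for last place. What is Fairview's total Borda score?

70

Borda scores:
  Fairview: 10·0 + 8·0 + 4·3 + 5·2 + 9·3 + 7·3 = 70
  Elmhurst: 10·3 + 8·2 + 4·2 + 5·0 + 9·1 + 7·0 = 63
  Jasper: 10·2 + 8·3 + 4·1 + 5·1 + 9·2 + 7·2 = 85
  Dover: 10·1 + 8·1 + 4·0 + 5·3 + 9·0 + 7·1 = 40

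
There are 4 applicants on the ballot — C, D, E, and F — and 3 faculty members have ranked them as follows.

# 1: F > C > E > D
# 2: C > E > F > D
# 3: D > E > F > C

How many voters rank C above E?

2

Ballots ranking C above E: 2.
Ballots ranking E above C: 1.
So 2 of 3 voters prefer C to E.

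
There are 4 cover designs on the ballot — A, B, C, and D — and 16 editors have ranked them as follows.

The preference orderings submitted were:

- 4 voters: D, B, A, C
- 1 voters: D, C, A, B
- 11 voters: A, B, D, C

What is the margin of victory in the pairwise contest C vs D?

16

Ballots ranking C above D: 0.
Ballots ranking D above C: 4+1+11 = 16.
D wins 16–0, a margin of 16.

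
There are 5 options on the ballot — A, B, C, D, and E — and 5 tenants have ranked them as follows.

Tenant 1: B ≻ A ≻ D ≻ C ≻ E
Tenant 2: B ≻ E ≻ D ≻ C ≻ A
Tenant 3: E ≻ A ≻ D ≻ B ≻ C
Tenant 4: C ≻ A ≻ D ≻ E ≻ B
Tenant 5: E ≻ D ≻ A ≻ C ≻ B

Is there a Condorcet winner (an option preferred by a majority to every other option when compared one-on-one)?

Head-to-head results (5 voters total):
A vs B: A wins 3–2.
A vs C: A wins 3–2.
A vs D: A wins 3–2.
A vs E: E wins 3–2.
B vs C: B wins 3–2.
B vs D: D wins 3–2.
B vs E: E wins 3–2.
C vs D: D wins 4–1.
C vs E: E wins 3–2.
D vs E: E wins 3–2.
E beats each rival — A (3–2), B (3–2), C (3–2), D (3–2) — so E is the Condorcet winner.

Yes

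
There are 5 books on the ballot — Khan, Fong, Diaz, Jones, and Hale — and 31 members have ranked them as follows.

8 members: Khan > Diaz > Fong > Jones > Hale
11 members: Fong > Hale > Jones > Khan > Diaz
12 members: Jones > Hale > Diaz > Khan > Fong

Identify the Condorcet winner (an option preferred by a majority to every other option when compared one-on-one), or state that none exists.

Head-to-head results (31 voters total):
Khan vs Fong: Khan wins 20–11.
Khan vs Diaz: Khan wins 19–12.
Khan vs Jones: Jones wins 23–8.
Khan vs Hale: Hale wins 23–8.
Fong vs Diaz: Diaz wins 20–11.
Fong vs Jones: Fong wins 19–12.
Fong vs Hale: Fong wins 19–12.
Diaz vs Jones: Jones wins 23–8.
Diaz vs Hale: Hale wins 23–8.
Jones vs Hale: Jones wins 20–11.
No candidate beats all others: Khan beats Fong beats Jones beats Khan, a majority cycle.

No Condorcet winner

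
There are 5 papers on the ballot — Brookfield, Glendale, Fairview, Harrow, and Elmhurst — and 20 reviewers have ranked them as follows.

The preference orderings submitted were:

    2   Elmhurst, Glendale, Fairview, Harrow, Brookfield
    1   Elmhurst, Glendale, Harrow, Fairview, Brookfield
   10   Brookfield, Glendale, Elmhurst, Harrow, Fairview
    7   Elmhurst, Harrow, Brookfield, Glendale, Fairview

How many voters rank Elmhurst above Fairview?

20

Ballots ranking Elmhurst above Fairview: 2+1+10+7 = 20.
Ballots ranking Fairview above Elmhurst: 0.
So 20 of 20 voters prefer Elmhurst to Fairview.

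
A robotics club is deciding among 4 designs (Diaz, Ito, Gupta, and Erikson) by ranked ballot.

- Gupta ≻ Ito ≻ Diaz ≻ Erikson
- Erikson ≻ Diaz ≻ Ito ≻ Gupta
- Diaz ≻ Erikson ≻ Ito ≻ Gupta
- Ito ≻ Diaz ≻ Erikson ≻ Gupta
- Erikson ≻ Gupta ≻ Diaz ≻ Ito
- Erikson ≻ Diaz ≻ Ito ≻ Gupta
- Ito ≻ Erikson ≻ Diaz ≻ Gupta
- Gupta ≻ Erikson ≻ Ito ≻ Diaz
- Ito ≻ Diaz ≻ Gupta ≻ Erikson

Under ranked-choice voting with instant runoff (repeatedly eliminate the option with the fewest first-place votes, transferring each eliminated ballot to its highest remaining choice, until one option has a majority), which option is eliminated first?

Diaz

Round 1: Ito 3, Erikson 3, Gupta 2, Diaz 1. Diaz has the fewest and is eliminated.
Round 2: Erikson 4, Ito 3, Gupta 2. Gupta has the fewest and is eliminated.
Round 3: Erikson 5, Ito 4. Erikson has a majority.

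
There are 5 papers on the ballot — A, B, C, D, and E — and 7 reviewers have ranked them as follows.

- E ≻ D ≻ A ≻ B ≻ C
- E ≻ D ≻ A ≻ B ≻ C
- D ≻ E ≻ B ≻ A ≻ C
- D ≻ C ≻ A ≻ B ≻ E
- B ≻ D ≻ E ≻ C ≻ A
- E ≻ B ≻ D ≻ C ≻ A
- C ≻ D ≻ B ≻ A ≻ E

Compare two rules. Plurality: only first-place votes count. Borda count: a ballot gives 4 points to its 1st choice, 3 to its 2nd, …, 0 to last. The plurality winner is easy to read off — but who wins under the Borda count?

Plurality first-place counts: A 0, B 1, C 1, D 2, E 3 → E.
Borda totals: A 8, B 14, C 9, D 22, E 17 → D.

D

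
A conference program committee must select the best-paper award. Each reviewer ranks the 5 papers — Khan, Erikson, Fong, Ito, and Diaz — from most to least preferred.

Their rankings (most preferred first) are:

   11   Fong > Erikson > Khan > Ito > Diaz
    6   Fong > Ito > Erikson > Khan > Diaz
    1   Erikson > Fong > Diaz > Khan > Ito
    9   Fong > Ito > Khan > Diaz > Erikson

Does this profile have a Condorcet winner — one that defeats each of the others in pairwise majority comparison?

Yes

Head-to-head results (27 voters total):
Khan vs Erikson: Erikson wins 18–9.
Khan vs Fong: Fong wins 27–0.
Khan vs Ito: Ito wins 15–12.
Khan vs Diaz: Khan wins 26–1.
Erikson vs Fong: Fong wins 26–1.
Erikson vs Ito: Ito wins 15–12.
Erikson vs Diaz: Erikson wins 18–9.
Fong vs Ito: Fong wins 27–0.
Fong vs Diaz: Fong wins 27–0.
Ito vs Diaz: Ito wins 26–1.
Fong beats each rival — Khan (27–0), Erikson (26–1), Ito (27–0), Diaz (27–0) — so Fong is the Condorcet winner.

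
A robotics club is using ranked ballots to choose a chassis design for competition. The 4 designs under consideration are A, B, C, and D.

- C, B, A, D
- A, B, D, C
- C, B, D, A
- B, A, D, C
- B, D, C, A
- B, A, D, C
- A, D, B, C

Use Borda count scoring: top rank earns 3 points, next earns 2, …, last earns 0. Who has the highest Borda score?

Borda scores:
  A: 1 + 3 + 0 + 2 + 0 + 2 + 3 = 11
  B: 2 + 2 + 2 + 3 + 3 + 3 + 1 = 16
  C: 3 + 0 + 3 + 0 + 1 + 0 + 0 = 7
  D: 0 + 1 + 1 + 1 + 2 + 1 + 2 = 8
B has the highest total.

B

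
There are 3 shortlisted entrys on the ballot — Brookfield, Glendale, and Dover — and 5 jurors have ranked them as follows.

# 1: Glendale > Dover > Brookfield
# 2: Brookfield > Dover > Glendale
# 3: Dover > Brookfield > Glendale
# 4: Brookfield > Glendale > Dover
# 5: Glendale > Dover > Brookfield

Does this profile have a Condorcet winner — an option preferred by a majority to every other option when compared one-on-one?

Head-to-head results (5 voters total):
Brookfield vs Glendale: Brookfield wins 3–2.
Brookfield vs Dover: Dover wins 3–2.
Glendale vs Dover: Glendale wins 3–2.
No candidate beats all others: Brookfield beats Glendale beats Dover beats Brookfield, a majority cycle.

No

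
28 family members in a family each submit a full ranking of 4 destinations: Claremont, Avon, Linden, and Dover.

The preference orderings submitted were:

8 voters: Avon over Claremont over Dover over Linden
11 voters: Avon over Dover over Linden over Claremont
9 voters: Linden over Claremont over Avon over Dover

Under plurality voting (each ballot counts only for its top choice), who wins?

Avon

First-place vote totals:
  Claremont: 0
  Avon: 19
  Linden: 9
  Dover: 0
Avon has the most first-place votes.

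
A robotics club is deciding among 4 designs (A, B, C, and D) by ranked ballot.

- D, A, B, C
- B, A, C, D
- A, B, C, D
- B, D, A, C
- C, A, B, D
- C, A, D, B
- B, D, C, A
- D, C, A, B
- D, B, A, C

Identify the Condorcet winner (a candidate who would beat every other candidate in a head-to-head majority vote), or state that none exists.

Head-to-head results (9 voters total):
A vs B: A wins 5–4.
A vs C: A wins 5–4.
A vs D: D wins 5–4.
B vs C: B wins 6–3.
B vs D: B wins 5–4.
C vs D: D wins 5–4.
No candidate beats all others: A beats B beats D beats A, a majority cycle.

None — there is no Condorcet winner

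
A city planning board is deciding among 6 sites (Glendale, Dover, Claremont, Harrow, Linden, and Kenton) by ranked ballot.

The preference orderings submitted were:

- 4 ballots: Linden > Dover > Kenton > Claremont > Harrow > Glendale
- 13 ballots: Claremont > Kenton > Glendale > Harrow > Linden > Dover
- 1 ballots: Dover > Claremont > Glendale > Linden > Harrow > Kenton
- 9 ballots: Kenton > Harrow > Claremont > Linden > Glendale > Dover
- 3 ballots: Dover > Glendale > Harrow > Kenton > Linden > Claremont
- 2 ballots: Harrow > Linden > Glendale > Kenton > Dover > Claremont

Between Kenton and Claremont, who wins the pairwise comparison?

Ballots ranking Kenton above Claremont: 4+9+3+2 = 18.
Ballots ranking Claremont above Kenton: 13+1 = 14.
Kenton wins the head-to-head, 18–14.

Kenton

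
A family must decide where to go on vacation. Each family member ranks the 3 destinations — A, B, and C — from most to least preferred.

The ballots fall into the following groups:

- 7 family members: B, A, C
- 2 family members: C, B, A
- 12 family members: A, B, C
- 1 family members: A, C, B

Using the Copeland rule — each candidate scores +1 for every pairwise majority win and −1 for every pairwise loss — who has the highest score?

A

Pairwise results:
  A vs B: A wins 13–9.
  A vs C: A wins 20–2.
  B vs C: B wins 19–3.
Copeland scores (wins − losses):
  A: 2 − 0 = 2
  B: 1 − 1 = 0
  C: 0 − 2 = -2
A has the best Copeland score.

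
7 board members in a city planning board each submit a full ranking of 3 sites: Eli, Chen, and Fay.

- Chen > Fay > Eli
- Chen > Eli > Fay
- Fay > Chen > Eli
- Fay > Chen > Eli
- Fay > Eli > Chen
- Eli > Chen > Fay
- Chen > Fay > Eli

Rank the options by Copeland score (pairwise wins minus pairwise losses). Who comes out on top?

Chen

Pairwise results:
  Eli vs Chen: Chen wins 5–2.
  Eli vs Fay: Fay wins 5–2.
  Chen vs Fay: Chen wins 4–3.
Copeland scores (wins − losses):
  Eli: 0 − 2 = -2
  Chen: 2 − 0 = 2
  Fay: 1 − 1 = 0
Chen has the best Copeland score.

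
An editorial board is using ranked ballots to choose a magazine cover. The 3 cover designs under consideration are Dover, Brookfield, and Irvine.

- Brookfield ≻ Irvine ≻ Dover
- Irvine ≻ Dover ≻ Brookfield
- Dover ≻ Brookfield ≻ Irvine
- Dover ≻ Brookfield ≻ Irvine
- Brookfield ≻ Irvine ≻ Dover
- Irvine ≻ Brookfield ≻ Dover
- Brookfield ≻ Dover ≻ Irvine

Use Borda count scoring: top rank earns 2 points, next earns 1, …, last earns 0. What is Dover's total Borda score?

6

Borda scores:
  Dover: 0 + 1 + 2 + 2 + 0 + 0 + 1 = 6
  Brookfield: 2 + 0 + 1 + 1 + 2 + 1 + 2 = 9
  Irvine: 1 + 2 + 0 + 0 + 1 + 2 + 0 = 6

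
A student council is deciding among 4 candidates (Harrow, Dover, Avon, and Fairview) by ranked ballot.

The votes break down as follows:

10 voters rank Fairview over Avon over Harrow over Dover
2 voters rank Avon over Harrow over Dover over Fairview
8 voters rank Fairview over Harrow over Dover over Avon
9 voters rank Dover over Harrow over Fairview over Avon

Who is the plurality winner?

First-place vote totals:
  Harrow: 0
  Dover: 9
  Avon: 2
  Fairview: 18
Fairview has the most first-place votes.

Fairview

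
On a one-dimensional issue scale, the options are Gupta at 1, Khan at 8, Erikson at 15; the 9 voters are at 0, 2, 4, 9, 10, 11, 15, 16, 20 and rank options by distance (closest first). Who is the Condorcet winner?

With single-peaked preferences on a line, the Condorcet winner is the candidate closest to the median voter.
The median voter (position 10) is closest to Khan at 8.
Check: Khan vs Gupta — voters closer to Khan: 6 of 9.

Khan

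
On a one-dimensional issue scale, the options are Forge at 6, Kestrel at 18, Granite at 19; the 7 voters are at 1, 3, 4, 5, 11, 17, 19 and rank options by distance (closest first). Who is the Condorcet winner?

Forge

With single-peaked preferences on a line, the Condorcet winner is the candidate closest to the median voter.
The median voter (position 5) is closest to Forge at 6.
Check: Forge vs Granite — voters closer to Forge: 5 of 7.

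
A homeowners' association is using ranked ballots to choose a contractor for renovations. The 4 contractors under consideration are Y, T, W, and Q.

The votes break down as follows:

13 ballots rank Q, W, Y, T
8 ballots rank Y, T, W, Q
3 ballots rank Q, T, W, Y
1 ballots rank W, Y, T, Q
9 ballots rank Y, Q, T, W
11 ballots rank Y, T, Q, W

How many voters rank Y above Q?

29

Ballots ranking Y above Q: 8+1+9+11 = 29.
Ballots ranking Q above Y: 13+3 = 16.
So 29 of 45 voters prefer Y to Q.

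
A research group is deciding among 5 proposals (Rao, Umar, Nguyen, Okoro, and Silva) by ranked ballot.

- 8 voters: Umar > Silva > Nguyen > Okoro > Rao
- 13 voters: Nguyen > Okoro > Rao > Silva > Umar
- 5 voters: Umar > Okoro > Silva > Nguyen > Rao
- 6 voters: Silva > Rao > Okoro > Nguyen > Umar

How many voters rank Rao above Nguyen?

Ballots ranking Rao above Nguyen: 6.
Ballots ranking Nguyen above Rao: 8+13+5 = 26.
So 6 of 32 voters prefer Rao to Nguyen.

6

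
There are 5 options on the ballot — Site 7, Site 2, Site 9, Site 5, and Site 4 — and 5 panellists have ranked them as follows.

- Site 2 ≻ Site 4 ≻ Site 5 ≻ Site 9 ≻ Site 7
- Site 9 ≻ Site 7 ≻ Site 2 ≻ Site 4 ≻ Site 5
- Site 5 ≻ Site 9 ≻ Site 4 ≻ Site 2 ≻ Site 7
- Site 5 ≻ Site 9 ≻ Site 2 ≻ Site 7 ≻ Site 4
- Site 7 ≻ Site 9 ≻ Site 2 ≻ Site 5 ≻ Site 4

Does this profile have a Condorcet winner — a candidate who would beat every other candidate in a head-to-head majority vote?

Head-to-head results (5 voters total):
Site 7 vs Site 2: Site 2 wins 3–2.
Site 7 vs Site 9: Site 9 wins 4–1.
Site 7 vs Site 5: Site 5 wins 3–2.
Site 7 vs Site 4: Site 7 wins 3–2.
Site 2 vs Site 9: Site 9 wins 4–1.
Site 2 vs Site 5: Site 2 wins 3–2.
Site 2 vs Site 4: Site 2 wins 4–1.
Site 9 vs Site 5: Site 5 wins 3–2.
Site 9 vs Site 4: Site 9 wins 4–1.
Site 5 vs Site 4: Site 5 wins 3–2.
No candidate beats all others: Site 2 beats Site 5 beats Site 9 beats Site 2, a majority cycle.

No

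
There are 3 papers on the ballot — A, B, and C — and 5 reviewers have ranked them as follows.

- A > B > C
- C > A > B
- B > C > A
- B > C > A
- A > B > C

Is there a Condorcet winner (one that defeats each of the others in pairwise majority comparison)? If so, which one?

Head-to-head results (5 voters total):
A vs B: A wins 3–2.
A vs C: C wins 3–2.
B vs C: B wins 4–1.
No candidate beats all others: A beats B beats C beats A, a majority cycle.

There is no Condorcet winner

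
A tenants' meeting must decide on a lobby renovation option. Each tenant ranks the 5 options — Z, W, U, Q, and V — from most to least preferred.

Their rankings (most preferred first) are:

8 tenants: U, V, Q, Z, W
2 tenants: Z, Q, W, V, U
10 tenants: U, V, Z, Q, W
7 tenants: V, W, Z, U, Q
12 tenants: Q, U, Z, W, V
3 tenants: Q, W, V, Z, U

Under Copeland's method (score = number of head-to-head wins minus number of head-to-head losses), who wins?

U

Pairwise results:
  Z vs W: Z wins 32–10.
  Z vs U: U wins 30–12.
  Z vs Q: Q wins 23–19.
  Z vs V: V wins 28–14.
  W vs U: U wins 30–12.
  W vs Q: Q wins 35–7.
  W vs V: V wins 25–17.
  U vs Q: U wins 25–17.
  U vs V: U wins 30–12.
  Q vs V: V wins 25–17.
Copeland scores (wins − losses):
  Z: 1 − 3 = -2
  W: 0 − 4 = -4
  U: 4 − 0 = 4
  Q: 2 − 2 = 0
  V: 3 − 1 = 2
U has the best Copeland score.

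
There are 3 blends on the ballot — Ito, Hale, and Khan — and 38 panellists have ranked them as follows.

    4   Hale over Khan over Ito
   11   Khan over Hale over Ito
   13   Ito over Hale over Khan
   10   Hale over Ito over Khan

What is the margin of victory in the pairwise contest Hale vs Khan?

16

Ballots ranking Hale above Khan: 4+13+10 = 27.
Ballots ranking Khan above Hale: 11.
Hale wins 27–11, a margin of 16.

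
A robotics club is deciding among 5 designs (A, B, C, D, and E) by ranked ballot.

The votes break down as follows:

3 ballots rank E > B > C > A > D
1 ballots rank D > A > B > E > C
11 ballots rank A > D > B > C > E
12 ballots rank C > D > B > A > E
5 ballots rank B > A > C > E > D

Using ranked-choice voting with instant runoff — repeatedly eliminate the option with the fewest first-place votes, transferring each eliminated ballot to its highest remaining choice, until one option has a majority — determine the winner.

Round 1: C 12, A 11, B 5, E 3, D 1. D has the fewest and is eliminated.
Round 2: A 12, C 12, B 5, E 3. E has the fewest and is eliminated.
Round 3: A 12, C 12, B 8. B has the fewest and is eliminated.
Round 4: A 17, C 15. A has a majority.

A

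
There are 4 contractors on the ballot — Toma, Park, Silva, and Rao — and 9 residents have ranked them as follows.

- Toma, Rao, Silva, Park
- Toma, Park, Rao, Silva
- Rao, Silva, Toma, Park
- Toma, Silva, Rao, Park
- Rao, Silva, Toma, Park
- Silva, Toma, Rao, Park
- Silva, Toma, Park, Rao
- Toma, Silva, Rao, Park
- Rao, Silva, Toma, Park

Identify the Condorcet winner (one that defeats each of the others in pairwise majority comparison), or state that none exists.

Head-to-head results (9 voters total):
Toma vs Park: Toma wins 9–0.
Toma vs Silva: Silva wins 5–4.
Toma vs Rao: Toma wins 6–3.
Park vs Silva: Silva wins 8–1.
Park vs Rao: Rao wins 7–2.
Silva vs Rao: Rao wins 5–4.
No candidate beats all others: Toma beats Rao beats Silva beats Toma, a majority cycle.

None — there is no Condorcet winner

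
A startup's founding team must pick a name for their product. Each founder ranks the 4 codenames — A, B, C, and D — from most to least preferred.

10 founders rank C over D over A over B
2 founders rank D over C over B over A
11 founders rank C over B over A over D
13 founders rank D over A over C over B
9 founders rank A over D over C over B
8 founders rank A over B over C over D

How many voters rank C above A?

Ballots ranking C above A: 10+2+11 = 23.
Ballots ranking A above C: 13+9+8 = 30.
So 23 of 53 voters prefer C to A.

23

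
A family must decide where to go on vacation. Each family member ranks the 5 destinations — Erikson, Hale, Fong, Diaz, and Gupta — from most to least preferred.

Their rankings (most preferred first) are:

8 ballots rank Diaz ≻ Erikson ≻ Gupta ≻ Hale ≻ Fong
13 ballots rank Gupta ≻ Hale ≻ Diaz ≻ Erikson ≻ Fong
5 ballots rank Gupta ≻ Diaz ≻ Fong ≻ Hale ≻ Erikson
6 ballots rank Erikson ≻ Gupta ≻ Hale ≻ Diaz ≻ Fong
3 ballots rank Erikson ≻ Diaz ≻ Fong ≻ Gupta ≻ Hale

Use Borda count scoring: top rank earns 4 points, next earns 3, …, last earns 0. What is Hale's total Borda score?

64

Borda scores:
  Erikson: 8·3 + 13·1 + 5·0 + 6·4 + 3·4 = 73
  Hale: 8·1 + 13·3 + 5·1 + 6·2 + 3·0 = 64
  Fong: 8·0 + 13·0 + 5·2 + 6·0 + 3·2 = 16
  Diaz: 8·4 + 13·2 + 5·3 + 6·1 + 3·3 = 88
  Gupta: 8·2 + 13·4 + 5·4 + 6·3 + 3·1 = 109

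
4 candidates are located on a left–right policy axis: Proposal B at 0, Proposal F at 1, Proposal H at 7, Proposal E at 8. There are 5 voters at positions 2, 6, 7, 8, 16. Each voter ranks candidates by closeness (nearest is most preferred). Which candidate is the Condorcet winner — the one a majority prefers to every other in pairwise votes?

With single-peaked preferences on a line, the Condorcet winner is the candidate closest to the median voter.
The median voter (position 7) is closest to Proposal H at 7.
Check: Proposal H vs Proposal E — voters closer to Proposal H: 3 of 5.

Proposal H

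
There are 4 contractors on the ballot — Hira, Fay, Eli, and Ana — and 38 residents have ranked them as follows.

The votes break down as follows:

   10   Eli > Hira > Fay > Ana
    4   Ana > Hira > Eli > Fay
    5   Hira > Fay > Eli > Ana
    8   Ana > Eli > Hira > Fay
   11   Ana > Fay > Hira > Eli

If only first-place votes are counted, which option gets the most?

Ana

First-place vote totals:
  Hira: 5
  Fay: 0
  Eli: 10
  Ana: 23
Ana has the most first-place votes.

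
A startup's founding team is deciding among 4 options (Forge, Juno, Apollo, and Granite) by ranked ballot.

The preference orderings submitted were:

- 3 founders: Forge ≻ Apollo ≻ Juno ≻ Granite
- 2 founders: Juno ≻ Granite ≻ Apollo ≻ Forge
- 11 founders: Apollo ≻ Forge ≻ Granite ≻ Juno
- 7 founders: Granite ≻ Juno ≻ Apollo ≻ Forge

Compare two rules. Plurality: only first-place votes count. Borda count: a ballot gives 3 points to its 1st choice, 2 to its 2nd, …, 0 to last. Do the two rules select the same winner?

Plurality first-place counts: Forge 3, Juno 2, Apollo 11, Granite 7 → Apollo.
Borda totals: Forge 31, Juno 23, Apollo 48, Granite 36 → Apollo.
The two rules agree on Apollo.

Yes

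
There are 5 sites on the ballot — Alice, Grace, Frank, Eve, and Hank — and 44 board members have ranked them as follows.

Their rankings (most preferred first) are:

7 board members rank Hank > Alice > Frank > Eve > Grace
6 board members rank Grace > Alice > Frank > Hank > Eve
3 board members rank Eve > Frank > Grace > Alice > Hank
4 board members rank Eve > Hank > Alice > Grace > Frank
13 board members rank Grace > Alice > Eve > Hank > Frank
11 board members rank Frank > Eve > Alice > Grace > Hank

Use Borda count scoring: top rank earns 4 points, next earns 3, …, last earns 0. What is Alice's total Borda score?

111

Borda scores:
  Alice: 7·3 + 6·3 + 3·1 + 4·2 + 13·3 + 11·2 = 111
  Grace: 7·0 + 6·4 + 3·2 + 4·1 + 13·4 + 11·1 = 97
  Frank: 7·2 + 6·2 + 3·3 + 4·0 + 13·0 + 11·4 = 79
  Eve: 7·1 + 6·0 + 3·4 + 4·4 + 13·2 + 11·3 = 94
  Hank: 7·4 + 6·1 + 3·0 + 4·3 + 13·1 + 11·0 = 59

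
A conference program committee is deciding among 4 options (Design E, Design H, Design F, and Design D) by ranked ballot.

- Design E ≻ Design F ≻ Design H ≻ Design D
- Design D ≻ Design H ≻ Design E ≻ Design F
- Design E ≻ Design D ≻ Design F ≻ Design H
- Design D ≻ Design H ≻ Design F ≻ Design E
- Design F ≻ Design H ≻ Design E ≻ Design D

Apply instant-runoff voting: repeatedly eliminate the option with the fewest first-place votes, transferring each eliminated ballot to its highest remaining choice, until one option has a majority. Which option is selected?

Design E

Round 1: Design E 2, Design D 2, Design F 1, Design H 0. Design H has the fewest and is eliminated.
Round 2: Design E 2, Design D 2, Design F 1. Design F has the fewest and is eliminated.
Round 3: Design E 3, Design D 2. Design E has a majority.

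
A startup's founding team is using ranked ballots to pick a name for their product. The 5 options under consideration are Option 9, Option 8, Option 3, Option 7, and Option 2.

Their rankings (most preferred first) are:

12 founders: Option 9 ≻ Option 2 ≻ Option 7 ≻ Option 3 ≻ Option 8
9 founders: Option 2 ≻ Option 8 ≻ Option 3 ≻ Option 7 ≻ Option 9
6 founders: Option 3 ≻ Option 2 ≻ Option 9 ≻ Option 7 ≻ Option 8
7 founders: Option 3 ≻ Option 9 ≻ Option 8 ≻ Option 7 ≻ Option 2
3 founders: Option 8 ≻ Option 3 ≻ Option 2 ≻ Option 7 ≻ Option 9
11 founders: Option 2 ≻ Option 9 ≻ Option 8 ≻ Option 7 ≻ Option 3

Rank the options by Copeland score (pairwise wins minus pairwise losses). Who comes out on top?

Option 2

Pairwise results:
  Option 9 vs Option 8: Option 9 wins 36–12.
  Option 9 vs Option 3: Option 3 wins 25–23.
  Option 9 vs Option 7: Option 9 wins 36–12.
  Option 9 vs Option 2: Option 2 wins 29–19.
  Option 8 vs Option 3: Option 3 wins 25–23.
  Option 8 vs Option 7: Option 8 wins 30–18.
  Option 8 vs Option 2: Option 2 wins 38–10.
  Option 3 vs Option 7: Option 3 wins 25–23.
  Option 3 vs Option 2: Option 2 wins 32–16.
  Option 7 vs Option 2: Option 2 wins 41–7.
Copeland scores (wins − losses):
  Option 9: 2 − 2 = 0
  Option 8: 1 − 3 = -2
  Option 3: 3 − 1 = 2
  Option 7: 0 − 4 = -4
  Option 2: 4 − 0 = 4
Option 2 has the best Copeland score.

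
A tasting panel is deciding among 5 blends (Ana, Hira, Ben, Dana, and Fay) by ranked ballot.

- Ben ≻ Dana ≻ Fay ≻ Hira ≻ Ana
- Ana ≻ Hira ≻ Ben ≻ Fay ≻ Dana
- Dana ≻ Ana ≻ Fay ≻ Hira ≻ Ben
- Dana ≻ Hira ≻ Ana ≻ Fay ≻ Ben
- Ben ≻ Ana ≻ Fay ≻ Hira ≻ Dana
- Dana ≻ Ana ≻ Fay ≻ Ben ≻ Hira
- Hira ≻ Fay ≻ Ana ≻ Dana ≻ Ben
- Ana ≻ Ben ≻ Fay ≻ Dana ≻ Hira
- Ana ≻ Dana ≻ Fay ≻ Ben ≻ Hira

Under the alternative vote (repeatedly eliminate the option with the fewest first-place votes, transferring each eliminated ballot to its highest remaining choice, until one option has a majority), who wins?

Ana

Round 1: Ana 3, Dana 3, Ben 2, Hira 1, Fay 0. Fay has the fewest and is eliminated.
Round 2: Ana 3, Dana 3, Ben 2, Hira 1. Hira has the fewest and is eliminated.
Round 3: Ana 4, Dana 3, Ben 2. Ben has the fewest and is eliminated.
Round 4: Ana 5, Dana 4. Ana has a majority.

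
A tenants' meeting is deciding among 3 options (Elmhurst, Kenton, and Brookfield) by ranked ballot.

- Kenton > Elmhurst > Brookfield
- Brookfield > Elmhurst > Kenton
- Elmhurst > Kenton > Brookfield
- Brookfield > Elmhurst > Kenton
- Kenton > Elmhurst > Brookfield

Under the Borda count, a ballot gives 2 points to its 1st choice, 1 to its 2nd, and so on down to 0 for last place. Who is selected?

Elmhurst

Borda scores:
  Elmhurst: 1 + 1 + 2 + 1 + 1 = 6
  Kenton: 2 + 0 + 1 + 0 + 2 = 5
  Brookfield: 0 + 2 + 0 + 2 + 0 = 4
Elmhurst has the highest total.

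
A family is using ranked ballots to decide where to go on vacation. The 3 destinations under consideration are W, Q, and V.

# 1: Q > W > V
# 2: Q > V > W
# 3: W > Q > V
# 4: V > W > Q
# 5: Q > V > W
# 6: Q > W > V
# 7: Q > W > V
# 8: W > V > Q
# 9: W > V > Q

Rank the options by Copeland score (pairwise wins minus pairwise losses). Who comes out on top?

Pairwise results:
  W vs Q: Q wins 5–4.
  W vs V: W wins 6–3.
  Q vs V: Q wins 6–3.
Copeland scores (wins − losses):
  W: 1 − 1 = 0
  Q: 2 − 0 = 2
  V: 0 − 2 = -2
Q has the best Copeland score.

Q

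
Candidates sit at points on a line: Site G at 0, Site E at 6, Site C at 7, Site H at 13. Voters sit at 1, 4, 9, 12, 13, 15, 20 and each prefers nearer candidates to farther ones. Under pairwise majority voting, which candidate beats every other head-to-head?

Site H

With single-peaked preferences on a line, the Condorcet winner is the candidate closest to the median voter.
The median voter (position 12) is closest to Site H at 13.
Check: Site H vs Site G — voters closer to Site H: 5 of 7.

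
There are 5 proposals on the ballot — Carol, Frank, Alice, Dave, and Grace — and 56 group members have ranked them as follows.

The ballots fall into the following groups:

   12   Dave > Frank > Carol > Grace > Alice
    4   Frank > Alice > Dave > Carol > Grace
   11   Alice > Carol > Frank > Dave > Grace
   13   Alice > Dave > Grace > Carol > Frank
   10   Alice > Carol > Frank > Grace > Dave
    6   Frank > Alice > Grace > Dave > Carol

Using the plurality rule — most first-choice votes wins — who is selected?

Alice

First-place vote totals:
  Carol: 0
  Frank: 10
  Alice: 34
  Dave: 12
  Grace: 0
Alice has the most first-place votes.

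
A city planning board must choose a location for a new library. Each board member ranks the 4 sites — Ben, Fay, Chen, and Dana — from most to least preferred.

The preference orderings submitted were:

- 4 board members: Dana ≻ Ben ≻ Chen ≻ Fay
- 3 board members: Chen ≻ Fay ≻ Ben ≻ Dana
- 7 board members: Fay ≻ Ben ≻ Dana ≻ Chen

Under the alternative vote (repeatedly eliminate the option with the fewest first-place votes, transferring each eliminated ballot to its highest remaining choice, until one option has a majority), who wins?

Round 1: Fay 7, Dana 4, Chen 3, Ben 0. Ben has the fewest and is eliminated.
Round 2: Fay 7, Dana 4, Chen 3. Chen has the fewest and is eliminated.
Round 3: Fay 10, Dana 4. Fay has a majority.

Fay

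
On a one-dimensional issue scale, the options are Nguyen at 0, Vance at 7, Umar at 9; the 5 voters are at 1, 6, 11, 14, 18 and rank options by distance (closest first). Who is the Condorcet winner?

Umar

With single-peaked preferences on a line, the Condorcet winner is the candidate closest to the median voter.
The median voter (position 11) is closest to Umar at 9.
Check: Umar vs Vance — voters closer to Umar: 3 of 5.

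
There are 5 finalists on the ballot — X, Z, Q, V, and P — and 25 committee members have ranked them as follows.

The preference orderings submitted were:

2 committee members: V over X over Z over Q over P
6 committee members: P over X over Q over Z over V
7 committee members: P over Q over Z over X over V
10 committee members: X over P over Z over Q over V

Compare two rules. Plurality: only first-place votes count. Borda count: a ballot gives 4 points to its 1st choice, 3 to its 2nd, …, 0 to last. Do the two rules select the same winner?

Plurality first-place counts: X 10, Z 0, Q 0, V 2, P 13 → P.
Borda totals: X 71, Z 44, Q 45, V 8, P 82 → P.
The two rules agree on P.

Yes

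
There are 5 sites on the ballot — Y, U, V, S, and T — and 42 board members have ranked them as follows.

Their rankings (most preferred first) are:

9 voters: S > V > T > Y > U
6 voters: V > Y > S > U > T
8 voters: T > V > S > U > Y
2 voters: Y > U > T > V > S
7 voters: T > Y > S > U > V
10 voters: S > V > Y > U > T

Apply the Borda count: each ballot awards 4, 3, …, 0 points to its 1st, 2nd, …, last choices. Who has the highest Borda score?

Borda scores:
  Y: 9·1 + 6·3 + 8·0 + 2·4 + 7·3 + 10·2 = 76
  U: 9·0 + 6·1 + 8·1 + 2·3 + 7·1 + 10·1 = 37
  V: 9·3 + 6·4 + 8·3 + 2·1 + 7·0 + 10·3 = 107
  S: 9·4 + 6·2 + 8·2 + 2·0 + 7·2 + 10·4 = 118
  T: 9·2 + 6·0 + 8·4 + 2·2 + 7·4 + 10·0 = 82
S has the highest total.

S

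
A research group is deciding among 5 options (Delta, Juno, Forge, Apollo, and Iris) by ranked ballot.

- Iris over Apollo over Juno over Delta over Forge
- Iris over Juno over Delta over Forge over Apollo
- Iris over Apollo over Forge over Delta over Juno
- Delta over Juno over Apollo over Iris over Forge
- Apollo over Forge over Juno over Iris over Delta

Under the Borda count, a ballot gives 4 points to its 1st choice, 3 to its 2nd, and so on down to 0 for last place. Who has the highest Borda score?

Borda scores:
  Delta: 1 + 2 + 1 + 4 + 0 = 8
  Juno: 2 + 3 + 0 + 3 + 2 = 10
  Forge: 0 + 1 + 2 + 0 + 3 = 6
  Apollo: 3 + 0 + 3 + 2 + 4 = 12
  Iris: 4 + 4 + 4 + 1 + 1 = 14
Iris has the highest total.

Iris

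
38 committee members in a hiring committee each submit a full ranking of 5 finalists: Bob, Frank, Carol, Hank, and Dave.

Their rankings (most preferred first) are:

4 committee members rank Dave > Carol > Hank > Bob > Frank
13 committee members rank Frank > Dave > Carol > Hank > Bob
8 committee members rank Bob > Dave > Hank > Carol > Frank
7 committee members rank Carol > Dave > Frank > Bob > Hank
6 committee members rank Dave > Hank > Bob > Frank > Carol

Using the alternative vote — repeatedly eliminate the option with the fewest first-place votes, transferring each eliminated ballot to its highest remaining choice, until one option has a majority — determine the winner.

Round 1: Frank 13, Dave 10, Bob 8, Carol 7, Hank 0. Hank has the fewest and is eliminated.
Round 2: Frank 13, Dave 10, Bob 8, Carol 7. Carol has the fewest and is eliminated.
Round 3: Dave 17, Frank 13, Bob 8. Bob has the fewest and is eliminated.
Round 4: Dave 25, Frank 13. Dave has a majority.

Dave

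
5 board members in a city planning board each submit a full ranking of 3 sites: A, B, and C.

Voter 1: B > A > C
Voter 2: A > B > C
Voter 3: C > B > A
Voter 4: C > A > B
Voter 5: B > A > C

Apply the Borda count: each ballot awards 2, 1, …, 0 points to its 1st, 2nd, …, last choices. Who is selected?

Borda scores:
  A: 1 + 2 + 0 + 1 + 1 = 5
  B: 2 + 1 + 1 + 0 + 2 = 6
  C: 0 + 0 + 2 + 2 + 0 = 4
B has the highest total.

B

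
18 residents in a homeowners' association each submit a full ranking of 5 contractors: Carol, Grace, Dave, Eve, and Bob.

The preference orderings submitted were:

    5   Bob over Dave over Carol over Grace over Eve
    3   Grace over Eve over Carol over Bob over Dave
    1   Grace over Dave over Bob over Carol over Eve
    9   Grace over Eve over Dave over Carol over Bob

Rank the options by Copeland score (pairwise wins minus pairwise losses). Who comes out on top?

Pairwise results:
  Carol vs Grace: Grace wins 13–5.
  Carol vs Dave: Dave wins 15–3.
  Carol vs Eve: Eve wins 12–6.
  Carol vs Bob: Carol wins 12–6.
  Grace vs Dave: Grace wins 13–5.
  Grace vs Eve: Grace wins 18–0.
  Grace vs Bob: Grace wins 13–5.
  Dave vs Eve: Eve wins 12–6.
  Dave vs Bob: Dave wins 10–8.
  Eve vs Bob: Eve wins 12–6.
Copeland scores (wins − losses):
  Carol: 1 − 3 = -2
  Grace: 4 − 0 = 4
  Dave: 2 − 2 = 0
  Eve: 3 − 1 = 2
  Bob: 0 − 4 = -4
Grace has the best Copeland score.

Grace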